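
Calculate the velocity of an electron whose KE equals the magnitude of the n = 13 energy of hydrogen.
1.6828e+05 m/s (or 0.06% of c)

The binding energy at n = 13 for hydrogen is:
E_13 = -13.6057/13² = -0.080507101 eV
|E_13| = 0.080507101 eV

Convert to Joules:
KE = 0.080507101 eV × (1.602177 × 10⁻¹⁹ J/eV) = 1.289866e-20 J

Using KE = ½mv²:
v = √(2·KE/m_e)
v = √(2 × 1.289866e-20 J / 9.10938 × 10⁻³¹ kg)
v = 1.6828e+05 m/s

This is approximately 0.06% the speed of light.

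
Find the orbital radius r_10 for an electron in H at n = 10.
5.2918 nm (or 52.9177 Å)

The Bohr radius formula is:
r_n = n² a₀ / Z

where a₀ = 0.0529177 nm is the Bohr radius.

For H (Z = 1) at n = 10:
r_10 = 10² × 0.0529177 nm / 1
r_10 = 100 × 0.0529177 nm / 1
r_10 = 5.29177 nm / 1
r_10 = 5.2918 nm

The electron orbits at approximately 5.2918 nm from the nucleus.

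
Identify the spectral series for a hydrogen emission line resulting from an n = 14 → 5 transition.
Pfund series

The spectral series in hydrogen are named based on the final (lower) energy level:
- Lyman series: n_final = 1 (ultraviolet)
- Balmer series: n_final = 2 (visible/near-UV)
- Paschen series: n_final = 3 (infrared)
- Brackett series: n_final = 4 (infrared)
- Pfund series: n_final = 5 (far infrared)

Since this transition ends at n = 5, it belongs to the Pfund series.

For reference, this 14 → 5 line has photon energy
ΔE = 13.6057 eV × (1/5² - 1/14²) = 0.474811163 eV,
corresponding to wavelength λ = hc/ΔE = 1239.84 eV·nm / 0.474811163 eV = 2611.228 nm in the far infrared region.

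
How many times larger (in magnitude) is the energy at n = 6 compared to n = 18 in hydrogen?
9.000

Using E_n = -13.6057 Z² / n² eV with Z = 1:

E_6 = -13.6057 / 6² = -13.6057 / 36 = -0.377936111 eV
E_18 = -13.6057 / 18² = -13.6057 / 324 = -0.041992901 eV

The ratio is:
E_6/E_18 = (-0.377936111) / (-0.041992901)
E_6/E_18 = (-13.6057/36) / (-13.6057/324)
E_6/E_18 = 324/36
E_6/E_18 = 9.000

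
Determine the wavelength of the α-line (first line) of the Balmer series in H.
656.110895 nm

The longest wavelength corresponds to the smallest energy transition in the series.
The Balmer series has all transitions ending at n_f = 2.

For H, the first line (α-line) is the jump from n = 3 to n = 2:
E_3 = -13.6057 / 3² = -1.5117444444 eV
E_2 = -13.6057 / 2² = -3.4014250000 eV
ΔE = E_3 - E_2 = 1.8896805556 eV

λ = hc/E = 1239.84 eV·nm / 1.8896805556 eV
λ = 656.110895 nm

This is the α-line of the Balmer series in H.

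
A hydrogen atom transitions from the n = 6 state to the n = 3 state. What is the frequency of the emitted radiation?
2.74154e+14 Hz

First, find the transition energy:
E_6 = -13.6057 / 6² = -0.37793611 eV
E_3 = -13.6057 / 3² = -1.51174444 eV
|ΔE| = |E_3 - E_6| = 1.13380833 eV

Convert to Joules: E = 1.13380833 eV × (1.602177 × 10⁻¹⁹ J/eV) = 1.8165616e-19 J

Using E = hf:
f = E/h = 1.8165616e-19 J / (6.62607 × 10⁻³⁴ J·s)
f = 2.74154e+14 Hz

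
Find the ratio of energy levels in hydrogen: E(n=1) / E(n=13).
169.00

Using E_n = -13.6057 Z² / n² eV with Z = 1:

E_1 = -13.6057 / 1² = -13.6057 / 1 = -13.60570000 eV
E_13 = -13.6057 / 13² = -13.6057 / 169 = -0.08050710 eV

The ratio is:
E_1/E_13 = (-13.60570000) / (-0.08050710)
E_1/E_13 = (-13.6057/1) / (-13.6057/169)
E_1/E_13 = 169/1
E_1/E_13 = 169.00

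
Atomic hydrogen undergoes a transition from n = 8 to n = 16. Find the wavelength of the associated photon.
7776.129 nm

First, find the transition energy using E_n = -13.6057 / n² eV:
E_8 = -13.6057 / 8² = -0.212589063 eV
E_16 = -13.6057 / 16² = -0.053147266 eV

Photon energy: |ΔE| = |E_16 - E_8| = 0.159441797 eV

Convert to wavelength using E = hc/λ with hc = 1239.84 eV·nm:
λ = hc/E = 1239.84 eV·nm / 0.159441797 eV
λ = 7776.129 nm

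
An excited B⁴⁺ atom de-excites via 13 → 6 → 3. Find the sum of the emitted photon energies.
35.780934 eV

The energy levels of B⁴⁺ are E_n = -13.6057 × 5² / n² eV.

First transition (13 → 6):
ΔE₁ = |E_6 - E_13|
ΔE₁ = |-9.448402777778 - (-2.012677514793)| = 7.435725263 eV

Second transition (6 → 3):
ΔE₂ = |E_3 - E_6|
ΔE₂ = |-37.793611111111 - (-9.448402777778)| = 28.345208333 eV

Total energy released:
E_total = ΔE₁ + ΔE₂ = 7.435725263 + 28.345208333 = 35.780934 eV

Note: This equals the direct transition 13 → 3: 35.780934 eV ✓
Energy is conserved regardless of the path taken.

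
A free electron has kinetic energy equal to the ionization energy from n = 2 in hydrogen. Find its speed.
1.0938e+06 m/s (or 0.36% of c)

The binding energy at n = 2 for hydrogen is:
E_2 = -13.6057/2² = -3.4014250 eV
|E_2| = 3.4014250 eV

Convert to Joules:
KE = 3.4014250 eV × (1.602177 × 10⁻¹⁹ J/eV) = 5.449685e-19 J

Using KE = ½mv²:
v = √(2·KE/m_e)
v = √(2 × 5.449685e-19 J / 9.10938 × 10⁻³¹ kg)
v = 1.0938e+06 m/s

This is approximately 0.36% the speed of light.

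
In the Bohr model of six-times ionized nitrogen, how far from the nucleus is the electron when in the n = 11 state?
0.91472 nm (or 9.14721 Å)

The Bohr radius formula is:
r_n = n² a₀ / Z

where a₀ = 0.05291772 nm is the Bohr radius.

For N⁶⁺ (Z = 7) at n = 11:
r_11 = 11² × 0.05291772 nm / 7
r_11 = 121 × 0.05291772 nm / 7
r_11 = 6.403044 nm / 7
r_11 = 0.91472 nm

The electron orbits at approximately 0.91472 nm from the nucleus.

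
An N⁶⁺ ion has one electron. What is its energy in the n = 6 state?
-18.519 eV

For hydrogen-like ions, the energy levels scale with Z²:
E_n = -13.6057 Z² / n² eV

For N⁶⁺ (Z = 7) at n = 6:
E_6 = -13.6057 × 7² / 6²
E_6 = -13.6057 × 49 / 36
E_6 = -666.6793 / 36
E_6 = -18.519 eV

The energy is 49 times more negative than hydrogen at the same n due to the stronger nuclear charge.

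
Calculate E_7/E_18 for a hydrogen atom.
6.61

Using E_n = -13.6057 Z² / n² eV with Z = 1:

E_7 = -13.6057 / 7² = -13.6057 / 49 = -0.27766735 eV
E_18 = -13.6057 / 18² = -13.6057 / 324 = -0.04199290 eV

The ratio is:
E_7/E_18 = (-0.27766735) / (-0.04199290)
E_7/E_18 = (-13.6057/49) / (-13.6057/324)
E_7/E_18 = 324/49
E_7/E_18 = 6.61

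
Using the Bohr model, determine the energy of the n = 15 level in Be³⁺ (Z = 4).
-0.96752 eV

For hydrogen-like ions, the energy levels scale with Z²:
E_n = -13.6057 Z² / n² eV

For Be³⁺ (Z = 4) at n = 15:
E_15 = -13.6057 × 4² / 15²
E_15 = -13.6057 × 16 / 225
E_15 = -217.6912 / 225
E_15 = -0.96752 eV

The energy is 16 times more negative than hydrogen at the same n due to the stronger nuclear charge.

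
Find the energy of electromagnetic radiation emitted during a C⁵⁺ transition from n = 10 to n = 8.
2.75515 eV

The energy levels are E_n = -13.6057 Z² eV / n².

Energy at n = 10: E_10 = -13.6057 × 6² / 10² = -4.89805200 eV
Energy at n = 8: E_8 = -13.6057 × 6² / 8² = -7.65320625 eV

For emission (electron falling to lower state), the photon energy is:
E_photon = E_10 - E_8 = |-4.89805200 - (-7.65320625)|
E_photon = 2.75515 eV

This energy is carried away by the emitted photon.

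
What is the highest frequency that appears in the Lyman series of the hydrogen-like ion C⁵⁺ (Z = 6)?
1.18434e+17 Hz

The series limit corresponds to the transition from n = ∞ to n = 1.
This is the highest energy (shortest wavelength) transition in the Lyman series.

E_∞ = 0 eV
E_1 = -13.6057 × 6² / 1² = -489.805200 eV

Energy at series limit:
ΔE = E_∞ - E_1 = 0 - (-489.805200) = 489.805200 eV
E = 489.805200 eV × (1.602177 × 10⁻¹⁹ J/eV) = 7.8475463e-17 J
f = E/h = 7.8475463e-17 J / (6.62607 × 10⁻³⁴ J·s) = 1.18434e+17 Hz

This energy equals the ionization energy from the n = 1 state of C⁵⁺.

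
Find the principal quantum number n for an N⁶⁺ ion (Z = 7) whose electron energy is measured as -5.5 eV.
n = 11

The exact energy levels follow E_n = -13.6057 Z² / n² eV with Z = 7.

The measured value (-5.5 eV) is reported to only 2 significant figures, so we must test candidate n values and see which one matches to that precision.

Candidate energies:
  n = 9:  E = -13.6057 × 7² / 9² = -8.23061 eV
  n = 10:  E = -13.6057 × 7² / 10² = -6.66679 eV
  n = 11:  E = -13.6057 × 7² / 11² = -5.50975 eV  ← matches
  n = 12:  E = -13.6057 × 7² / 12² = -4.62972 eV
  n = 13:  E = -13.6057 × 7² / 13² = -3.94485 eV

Checking against the measurement of -5.5 eV (2 sig figs), only n = 11 agrees:
E_11 = -5.50975 eV, which rounds to -5.5 eV ✓

Therefore n = 11.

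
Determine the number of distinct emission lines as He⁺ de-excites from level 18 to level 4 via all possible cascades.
105

The electron can occupy levels n = 4, 5, ..., 18 during de-excitation — that is m = 18 - 4 + 1 = 15 distinct levels.

The number of distinct spectral lines equals the number of ways to choose 2 of these m levels (each pair gives one possible emission transition):

Number of lines = m(m-1)/2 = 15×14/2 = 105

These correspond to all possible transitions between the 15 levels:
18 → 17, 18 → 16, 18 → 15, 18 → 14, 18 → 13, 18 → 12, 18 → 11, 18 → 10...

Each transition produces a photon with a unique energy (and thus wavelength). This count does not depend on Z.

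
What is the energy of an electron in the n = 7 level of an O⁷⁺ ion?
-17.7707 eV

For hydrogen-like ions, the energy levels scale with Z²:
E_n = -13.6057 Z² / n² eV

For O⁷⁺ (Z = 8) at n = 7:
E_7 = -13.6057 × 8² / 7²
E_7 = -13.6057 × 64 / 49
E_7 = -870.7648 / 49
E_7 = -17.7707 eV

The energy is 64 times more negative than hydrogen at the same n due to the stronger nuclear charge.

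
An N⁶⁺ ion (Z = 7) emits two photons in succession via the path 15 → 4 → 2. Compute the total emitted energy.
163.707 eV

The energy levels of N⁶⁺ are E_n = -13.6057 × 7² / n² eV.

First transition (15 → 4):
ΔE₁ = |E_4 - E_15|
ΔE₁ = |-41.667456250 - (-2.963019111)| = 38.704437 eV

Second transition (4 → 2):
ΔE₂ = |E_2 - E_4|
ΔE₂ = |-166.669825000 - (-41.667456250)| = 125.002369 eV

Total energy released:
E_total = ΔE₁ + ΔE₂ = 38.704437 + 125.002369 = 163.707 eV

Note: This equals the direct transition 15 → 2: 163.707 eV ✓
Energy is conserved regardless of the path taken.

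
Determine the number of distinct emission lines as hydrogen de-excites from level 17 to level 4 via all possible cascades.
91

The electron can occupy levels n = 4, 5, ..., 17 during de-excitation — that is m = 17 - 4 + 1 = 14 distinct levels.

The number of distinct spectral lines equals the number of ways to choose 2 of these m levels (each pair gives one possible emission transition):

Number of lines = m(m-1)/2 = 14×13/2 = 91

These correspond to all possible transitions between the 14 levels:
17 → 16, 17 → 15, 17 → 14, 17 → 13, 17 → 12, 17 → 11, 17 → 10, 17 → 9...

Each transition produces a photon with a unique energy (and thus wavelength). This count does not depend on Z.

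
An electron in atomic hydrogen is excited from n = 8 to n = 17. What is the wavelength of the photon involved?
7491.004 nm

First, find the transition energy using E_n = -13.6057 / n² eV:
E_8 = -13.6057 / 8² = -0.212589063 eV
E_17 = -13.6057 / 17² = -0.047078547 eV

Photon energy: |ΔE| = |E_17 - E_8| = 0.165510516 eV

Convert to wavelength using E = hc/λ with hc = 1239.84 eV·nm:
λ = hc/E = 1239.84 eV·nm / 0.165510516 eV
λ = 7491.004 nm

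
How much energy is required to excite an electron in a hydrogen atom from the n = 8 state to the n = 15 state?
0.15 eV

The energy levels of a hydrogen-like atom are E_n = -13.6057 eV / n².

Energy at n = 8: E_8 = -13.6057 / 8² = -0.21259 eV
Energy at n = 15: E_15 = -13.6057 / 15² = -0.06047 eV

The excitation energy is the difference:
ΔE = E_15 - E_8
ΔE = -0.06047 - (-0.21259)
ΔE = 0.15 eV

Since this is positive, energy must be absorbed (photon absorption).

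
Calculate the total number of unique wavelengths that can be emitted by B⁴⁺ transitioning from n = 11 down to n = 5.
21

The electron can occupy levels n = 5, 6, ..., 11 during de-excitation — that is m = 11 - 5 + 1 = 7 distinct levels.

The number of distinct spectral lines equals the number of ways to choose 2 of these m levels (each pair gives one possible emission transition):

Number of lines = m(m-1)/2 = 7×6/2 = 21

These correspond to all possible transitions between the 7 levels:
11 → 10, 11 → 9, 11 → 8, 11 → 7, 11 → 6, 11 → 5, 10 → 9, 10 → 8...

Each transition produces a photon with a unique energy (and thus wavelength). This count does not depend on Z.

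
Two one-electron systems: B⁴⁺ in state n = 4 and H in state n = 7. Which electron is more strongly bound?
B⁴⁺ at n = 4 (E = -21.25891 eV)

Using E_n = -13.6057 Z² / n² eV:

B⁴⁺ (Z = 5) at n = 4:
E = -13.6057 × 5² / 4² = -13.6057 × 25 / 16 = -21.25890625 eV

H (Z = 1) at n = 7:
E = -13.6057 × 1² / 7² = -13.6057 × 1 / 49 = -0.27766735 eV

Since -21.25890625 eV < -0.27766735 eV,
B⁴⁺ at n = 4 is more tightly bound (requires more energy to ionize).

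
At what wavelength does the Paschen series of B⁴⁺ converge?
32.80554 nm

The series limit corresponds to the transition from n = ∞ to n = 3.
This is the highest energy (shortest wavelength) transition in the Paschen series.

E_∞ = 0 eV
E_3 = -13.6057 × 5² / 3² = -37.7936111 eV

Energy at series limit:
ΔE = E_∞ - E_3 = 0 - (-37.7936111) = 37.7936111 eV
λ = hc/E = 1239.84 eV·nm / 37.7936111 eV = 32.80554 nm

This energy equals the ionization energy from the n = 3 state of B⁴⁺.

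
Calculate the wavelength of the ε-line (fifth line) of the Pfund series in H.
3037.55044 nm

The lines of a series are numbered from the longest wavelength (smallest ΔE) outward; the fifth line is the transition from n = n_f + 5 to n_f.
The Pfund series has all transitions ending at n_f = 5.

For H, the fifth line (ε-line) is the jump from n = 10 to n = 5:
E_10 = -13.6057 / 10² = -0.13605700000 eV
E_5 = -13.6057 / 5² = -0.54422800000 eV
ΔE = E_10 - E_5 = 0.40817100000 eV

λ = hc/E = 1239.84 eV·nm / 0.40817100000 eV
λ = 3037.55044 nm

This is the ε-line of the Pfund series in H.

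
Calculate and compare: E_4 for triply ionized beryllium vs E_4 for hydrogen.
Be³⁺ at n = 4 (E = -13.61 eV)

Using E_n = -13.6057 Z² / n² eV:

Be³⁺ (Z = 4) at n = 4:
E = -13.6057 × 4² / 4² = -13.6057 × 16 / 16 = -13.60570 eV

H (Z = 1) at n = 4:
E = -13.6057 × 1² / 4² = -13.6057 × 1 / 16 = -0.85036 eV

Since -13.60570 eV < -0.85036 eV,
Be³⁺ at n = 4 is more tightly bound (requires more energy to ionize).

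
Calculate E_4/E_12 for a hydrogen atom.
9.00000

Using E_n = -13.6057 Z² / n² eV with Z = 1:

E_4 = -13.6057 / 4² = -13.6057 / 16 = -0.85035625000 eV
E_12 = -13.6057 / 12² = -13.6057 / 144 = -0.09448402778 eV

The ratio is:
E_4/E_12 = (-0.85035625000) / (-0.09448402778)
E_4/E_12 = (-13.6057/16) / (-13.6057/144)
E_4/E_12 = 144/16
E_4/E_12 = 9.00000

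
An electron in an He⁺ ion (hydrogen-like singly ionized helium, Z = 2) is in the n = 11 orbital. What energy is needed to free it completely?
0.450 eV

The ionization energy is the energy needed to remove the electron completely (n → ∞).

For a hydrogen-like ion with Z = 2, E_n = -13.6057 Z² / n² eV.

At n = 11: E_11 = -13.6057 × 2² / 11² = -0.449775 eV
At n = ∞: E_∞ = 0 eV

Ionization energy = E_∞ - E_11 = 0 - (-0.449775) = 0.449775 eV
Ionization energy ≈ 0.450 eV

This is also called the binding energy of the electron in state n = 11.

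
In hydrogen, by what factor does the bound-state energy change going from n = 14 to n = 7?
4.000000

Using E_n = -13.6057 Z² / n² eV with Z = 1:

E_7 = -13.6057 / 7² = -13.6057 / 49 = -0.277667346939 eV
E_14 = -13.6057 / 14² = -13.6057 / 196 = -0.069416836735 eV

The ratio is:
E_7/E_14 = (-0.277667346939) / (-0.069416836735)
E_7/E_14 = (-13.6057/49) / (-13.6057/196)
E_7/E_14 = 196/49
E_7/E_14 = 4.000000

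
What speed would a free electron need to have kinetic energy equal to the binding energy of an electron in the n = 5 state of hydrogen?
4.3754e+05 m/s (or 0.146% of c)

The binding energy at n = 5 for hydrogen is:
E_5 = -13.6057/5² = -0.54422800 eV
|E_5| = 0.54422800 eV

Convert to Joules:
KE = 0.54422800 eV × (1.602177 × 10⁻¹⁹ J/eV) = 8.719496e-20 J

Using KE = ½mv²:
v = √(2·KE/m_e)
v = √(2 × 8.719496e-20 J / 9.10938 × 10⁻³¹ kg)
v = 4.3754e+05 m/s

This is approximately 0.146% the speed of light.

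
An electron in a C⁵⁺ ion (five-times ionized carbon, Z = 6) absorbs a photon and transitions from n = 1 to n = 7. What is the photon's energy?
479.8092 eV

The energy levels of a hydrogen-like atom are E_n = -13.6057 Z² eV / n².

Energy at n = 1: E_1 = -13.6057 × 6² / 1² = -489.8052000 eV
Energy at n = 7: E_7 = -13.6057 × 6² / 7² = -9.9960245 eV

The excitation energy is the difference:
ΔE = E_7 - E_1
ΔE = -9.9960245 - (-489.8052000)
ΔE = 479.8092 eV

Since this is positive, energy must be absorbed (photon absorption).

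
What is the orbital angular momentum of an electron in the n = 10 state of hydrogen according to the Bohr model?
1.055e-33 J·s (or 10ℏ)

In the Bohr model, angular momentum is quantized:
L = nℏ

where ℏ = h/(2π) = 1.05457e-34 J·s

For n = 10:
L = 10 × 1.05457e-34 J·s
L = 1.055e-33 J·s

This can also be written as L = 10ℏ.
The angular momentum is an integer multiple of the reduced Planck constant.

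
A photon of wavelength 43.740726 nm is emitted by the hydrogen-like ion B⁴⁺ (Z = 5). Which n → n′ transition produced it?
n = 6 → n = 3

First, find the photon energy from the wavelength (hc = 1239.84 eV·nm):
E = hc/λ = 1239.84 eV·nm / 43.740726 nm = 28.345209 eV

The energy levels of B⁴⁺ satisfy E_n = -13.6057 × 5² / n² eV, so an emission n_i → n_f releases
ΔE = 13.6057 × 5² × (1/n_f² − 1/n_i²) eV.

Setting ΔE equal to the photon energy:
1/n_f² − 1/n_i² = 28.345209 / (13.6057 × 5²) = 0.083333335

Since 1/n_i² must be positive, we need 1/n_f² > 0.083333335, i.e. n_f ≤ 3. For each allowed n_f, solve n_i = (1/n_f² − 0.083333335)^(−1/2) and check whether it is a whole number:
  n_f = 1: 1/n_i² = 1.000000000 − 0.083333335 = 0.916666665 → n_i = 1.044  (not an integer) ✗
  n_f = 2: 1/n_i² = 0.250000000 − 0.083333335 = 0.166666665 → n_i = 2.449  (not an integer) ✗
  n_f = 3: 1/n_i² = 0.111111111 − 0.083333335 = 0.027777776 → n_i = 6.000  → integer, n_i = 6 ✓

Only n_f = 3 gives an integer upper level, n_i = 6.

The transition is from n = 6 to n = 3 (emission).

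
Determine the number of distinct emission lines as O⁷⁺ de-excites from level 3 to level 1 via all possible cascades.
3

The electron can occupy levels n = 1, 2, ..., 3 during de-excitation — that is m = 3 - 1 + 1 = 3 distinct levels.

The number of distinct spectral lines equals the number of ways to choose 2 of these m levels (each pair gives one possible emission transition):

Number of lines = m(m-1)/2 = 3×2/2 = 3

These correspond to all possible transitions between the 3 levels:
3 → 2, 3 → 1, 2 → 1

Each transition produces a photon with a unique energy (and thus wavelength). This count does not depend on Z.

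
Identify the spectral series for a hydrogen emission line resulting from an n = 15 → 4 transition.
Brackett series

The spectral series in hydrogen are named based on the final (lower) energy level:
- Lyman series: n_final = 1 (ultraviolet)
- Balmer series: n_final = 2 (visible/near-UV)
- Paschen series: n_final = 3 (infrared)
- Brackett series: n_final = 4 (infrared)
- Pfund series: n_final = 5 (far infrared)

Since this transition ends at n = 4, it belongs to the Brackett series.

For reference, this 15 → 4 line has photon energy
ΔE = 13.6057 eV × (1/4² - 1/15²) = 0.789886472 eV,
corresponding to wavelength λ = hc/ΔE = 1239.84 eV·nm / 0.789886472 eV = 1569.643 nm in the infrared region.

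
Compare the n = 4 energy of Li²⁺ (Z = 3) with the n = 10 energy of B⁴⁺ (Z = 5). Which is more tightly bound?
Li²⁺ at n = 4 (E = -7.653 eV)

Using E_n = -13.6057 Z² / n² eV:

Li²⁺ (Z = 3) at n = 4:
E = -13.6057 × 3² / 4² = -13.6057 × 9 / 16 = -7.653206 eV

B⁴⁺ (Z = 5) at n = 10:
E = -13.6057 × 5² / 10² = -13.6057 × 25 / 100 = -3.401425 eV

Since -7.653206 eV < -3.401425 eV,
Li²⁺ at n = 4 is more tightly bound (requires more energy to ionize).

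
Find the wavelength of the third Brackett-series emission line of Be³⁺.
135.31 nm

The lines of a series are numbered from the longest wavelength (smallest ΔE) outward; the third line is the transition from n = n_f + 3 to n_f.
The Brackett series has all transitions ending at n_f = 4.

For Be³⁺ (Z = 4), the third line (γ-line) is the jump from n = 7 to n = 4:
E_7 = -13.6057 × 4² / 7² = -4.442678 eV
E_4 = -13.6057 × 4² / 4² = -13.605700 eV
ΔE = E_7 - E_4 = 9.163022 eV

λ = hc/E = 1239.84 eV·nm / 9.163022 eV
λ = 135.31 nm

This is the γ-line of the Brackett series in Be³⁺.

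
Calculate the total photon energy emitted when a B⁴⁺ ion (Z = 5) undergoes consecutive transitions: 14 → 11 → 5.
11.870 eV

The energy levels of B⁴⁺ are E_n = -13.6057 × 5² / n² eV.

First transition (14 → 11):
ΔE₁ = |E_11 - E_14|
ΔE₁ = |-2.811095041 - (-1.735420918)| = 1.075674 eV

Second transition (11 → 5):
ΔE₂ = |E_5 - E_11|
ΔE₂ = |-13.605700000 - (-2.811095041)| = 10.794605 eV

Total energy released:
E_total = ΔE₁ + ΔE₂ = 1.075674 + 10.794605 = 11.870 eV

Note: This equals the direct transition 14 → 5: 11.870 eV ✓
Energy is conserved regardless of the path taken.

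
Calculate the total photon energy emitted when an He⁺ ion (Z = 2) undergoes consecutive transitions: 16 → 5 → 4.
3.19 eV

The energy levels of He⁺ are E_n = -13.6057 × 2² / n² eV.

First transition (16 → 5):
ΔE₁ = |E_5 - E_16|
ΔE₁ = |-2.17691200 - (-0.21258906)| = 1.96432 eV

Second transition (5 → 4):
ΔE₂ = |E_4 - E_5|
ΔE₂ = |-3.40142500 - (-2.17691200)| = 1.22451 eV

Total energy released:
E_total = ΔE₁ + ΔE₂ = 1.96432 + 1.22451 = 3.19 eV

Note: This equals the direct transition 16 → 4: 3.19 eV ✓
Energy is conserved regardless of the path taken.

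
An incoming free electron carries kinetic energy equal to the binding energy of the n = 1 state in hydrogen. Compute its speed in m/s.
2.1877e+06 m/s (or 0.72974% of c)

The binding energy at n = 1 for hydrogen is:
E_1 = -13.6057/1² = -13.6057000 eV
|E_1| = 13.6057000 eV

Convert to Joules:
KE = 13.6057000 eV × (1.602177 × 10⁻¹⁹ J/eV) = 2.179874e-18 J

Using KE = ½mv²:
v = √(2·KE/m_e)
v = √(2 × 2.179874e-18 J / 9.10938 × 10⁻³¹ kg)
v = 2.1877e+06 m/s

This is approximately 0.72974% the speed of light.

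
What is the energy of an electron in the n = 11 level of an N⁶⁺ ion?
-5.5097 eV

For hydrogen-like ions, the energy levels scale with Z²:
E_n = -13.6057 Z² / n² eV

For N⁶⁺ (Z = 7) at n = 11:
E_11 = -13.6057 × 7² / 11²
E_11 = -13.6057 × 49 / 121
E_11 = -666.6793 / 121
E_11 = -5.5097 eV

The energy is 49 times more negative than hydrogen at the same n due to the stronger nuclear charge.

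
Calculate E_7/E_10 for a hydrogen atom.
2.0408

Using E_n = -13.6057 Z² / n² eV with Z = 1:

E_7 = -13.6057 / 7² = -13.6057 / 49 = -0.2776673469 eV
E_10 = -13.6057 / 10² = -13.6057 / 100 = -0.1360570000 eV

The ratio is:
E_7/E_10 = (-0.2776673469) / (-0.1360570000)
E_7/E_10 = (-13.6057/49) / (-13.6057/100)
E_7/E_10 = 100/49
E_7/E_10 = 2.0408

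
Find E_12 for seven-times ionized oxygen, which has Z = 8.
-6.05 eV

For hydrogen-like ions, the energy levels scale with Z²:
E_n = -13.6057 Z² / n² eV

For O⁷⁺ (Z = 8) at n = 12:
E_12 = -13.6057 × 8² / 12²
E_12 = -13.6057 × 64 / 144
E_12 = -870.7648 / 144
E_12 = -6.05 eV

The energy is 64 times more negative than hydrogen at the same n due to the stronger nuclear charge.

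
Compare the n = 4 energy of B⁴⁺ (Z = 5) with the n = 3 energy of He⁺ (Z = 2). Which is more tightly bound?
B⁴⁺ at n = 4 (E = -21.258906 eV)

Using E_n = -13.6057 Z² / n² eV:

B⁴⁺ (Z = 5) at n = 4:
E = -13.6057 × 5² / 4² = -13.6057 × 25 / 16 = -21.258906250 eV

He⁺ (Z = 2) at n = 3:
E = -13.6057 × 2² / 3² = -13.6057 × 4 / 9 = -6.046977778 eV

Since -21.258906250 eV < -6.046977778 eV,
B⁴⁺ at n = 4 is more tightly bound (requires more energy to ionize).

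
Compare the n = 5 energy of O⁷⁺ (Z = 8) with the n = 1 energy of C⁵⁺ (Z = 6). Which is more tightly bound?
C⁵⁺ at n = 1 (E = -489.805200 eV)

Using E_n = -13.6057 Z² / n² eV:

O⁷⁺ (Z = 8) at n = 5:
E = -13.6057 × 8² / 5² = -13.6057 × 64 / 25 = -34.830592000 eV

C⁵⁺ (Z = 6) at n = 1:
E = -13.6057 × 6² / 1² = -13.6057 × 36 / 1 = -489.805200000 eV

Since -489.805200000 eV < -34.830592000 eV,
C⁵⁺ at n = 1 is more tightly bound (requires more energy to ionize).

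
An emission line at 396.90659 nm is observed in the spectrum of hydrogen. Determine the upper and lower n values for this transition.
n = 7 → n = 2

First, find the photon energy from the wavelength (hc = 1239.84 eV·nm):
E = hc/λ = 1239.84 eV·nm / 396.90659 nm = 3.1237577 eV

The energy levels of hydrogen satisfy E_n = -13.6057 / n² eV, so an emission n_i → n_f releases
ΔE = 13.6057 × (1/n_f² − 1/n_i²) eV.

Setting ΔE equal to the photon energy:
1/n_f² − 1/n_i² = 3.1237577 / 13.6057 = 0.22959184

Since 1/n_i² must be positive, we need 1/n_f² > 0.22959184, i.e. n_f ≤ 2. For each allowed n_f, solve n_i = (1/n_f² − 0.22959184)^(−1/2) and check whether it is a whole number:
  n_f = 1: 1/n_i² = 1.00000000 − 0.22959184 = 0.77040816 → n_i = 1.139  (not an integer) ✗
  n_f = 2: 1/n_i² = 0.25000000 − 0.22959184 = 0.02040816 → n_i = 7.000  → integer, n_i = 7 ✓

Only n_f = 2 gives an integer upper level, n_i = 7.

The transition is from n = 7 to n = 2 (emission).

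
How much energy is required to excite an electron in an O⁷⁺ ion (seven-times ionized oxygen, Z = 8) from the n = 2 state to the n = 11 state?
210.49480 eV

The energy levels of a hydrogen-like atom are E_n = -13.6057 Z² eV / n².

Energy at n = 2: E_2 = -13.6057 × 8² / 2² = -217.69120000 eV
Energy at n = 11: E_11 = -13.6057 × 8² / 11² = -7.19640331 eV

The excitation energy is the difference:
ΔE = E_11 - E_2
ΔE = -7.19640331 - (-217.69120000)
ΔE = 210.49480 eV

Since this is positive, energy must be absorbed (photon absorption).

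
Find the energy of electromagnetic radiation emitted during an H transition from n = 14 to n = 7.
0.208251 eV

The energy levels are E_n = -13.6057 eV / n².

Energy at n = 14: E_14 = -13.6057 / 14² = -0.069416837 eV
Energy at n = 7: E_7 = -13.6057 / 7² = -0.277667347 eV

For emission (electron falling to lower state), the photon energy is:
E_photon = E_14 - E_7 = |-0.069416837 - (-0.277667347)|
E_photon = 0.208251 eV

This energy is carried away by the emitted photon.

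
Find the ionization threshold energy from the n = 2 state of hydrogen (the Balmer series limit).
3.40143 eV

The series limit corresponds to the transition from n = ∞ to n = 2.
This is the highest energy (shortest wavelength) transition in the Balmer series.

E_∞ = 0 eV
E_2 = -13.6057 / 2² = -3.40143 eV

Energy at series limit:
ΔE = E_∞ - E_2 = 0 - (-3.40143) = 3.40143 eV

This energy equals the ionization energy from the n = 2 state of hydrogen.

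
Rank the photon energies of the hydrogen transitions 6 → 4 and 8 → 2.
8 → 2

Calculate the energy for each transition:

Transition 6 → 4:
ΔE₁ = |E_4 - E_6| = |-13.6057/4² - (-13.6057/6²)|
ΔE₁ = |-0.850356250 - (-0.377936111)| = 0.472420 eV

Transition 8 → 2:
ΔE₂ = |E_2 - E_8| = |-13.6057/2² - (-13.6057/8²)|
ΔE₂ = |-3.401425000 - (-0.212589063)| = 3.188836 eV

Since 3.188836 eV > 0.472420 eV, the transition 8 → 2 emits the more energetic photon.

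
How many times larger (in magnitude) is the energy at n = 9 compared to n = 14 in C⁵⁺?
2.419753

Using E_n = -13.6057 Z² / n² eV with Z = 6:

E_9 = -13.6057 × 6² / 9² = -489.8052 / 81 = -6.046977777778 eV
E_14 = -13.6057 × 6² / 14² = -489.8052 / 196 = -2.499006122449 eV

The ratio is:
E_9/E_14 = (-6.046977777778) / (-2.499006122449)
E_9/E_14 = (-489.8052/81) / (-489.8052/196)
E_9/E_14 = 196/81
E_9/E_14 = 2.419753
(Note: the Z² factors cancel in the ratio.)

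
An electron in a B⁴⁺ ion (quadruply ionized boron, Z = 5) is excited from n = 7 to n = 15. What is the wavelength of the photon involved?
228.33 nm

First, find the transition energy using E_n = -13.6057 Z² / n² eV:
E_7 = -13.6057 × 5² / 7² = -6.941684 eV
E_15 = -13.6057 × 5² / 15² = -1.511744 eV

Photon energy: |ΔE| = |E_15 - E_7| = 5.429940 eV

Convert to wavelength using E = hc/λ with hc = 1239.84 eV·nm:
λ = hc/E = 1239.84 eV·nm / 5.429940 eV
λ = 228.33 nm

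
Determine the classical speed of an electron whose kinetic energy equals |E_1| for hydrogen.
2.19e+06 m/s (or 0.730% of c)

The binding energy at n = 1 for hydrogen is:
E_1 = -13.6057/1² = -13.60570 eV
|E_1| = 13.60570 eV

Convert to Joules:
KE = 13.60570 eV × (1.602177 × 10⁻¹⁹ J/eV) = 2.1799e-18 J

Using KE = ½mv²:
v = √(2·KE/m_e)
v = √(2 × 2.1799e-18 J / 9.10938 × 10⁻³¹ kg)
v = 2.19e+06 m/s

This is approximately 0.730% the speed of light.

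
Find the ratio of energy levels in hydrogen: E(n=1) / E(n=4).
16.00000

Using E_n = -13.6057 Z² / n² eV with Z = 1:

E_1 = -13.6057 / 1² = -13.6057 / 1 = -13.60570000000 eV
E_4 = -13.6057 / 4² = -13.6057 / 16 = -0.85035625000 eV

The ratio is:
E_1/E_4 = (-13.60570000000) / (-0.85035625000)
E_1/E_4 = (-13.6057/1) / (-13.6057/16)
E_1/E_4 = 16/1
E_1/E_4 = 16.00000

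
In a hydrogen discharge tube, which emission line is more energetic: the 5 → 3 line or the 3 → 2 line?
3 → 2

Calculate the energy for each transition:

Transition 5 → 3:
ΔE₁ = |E_3 - E_5| = |-13.6057/3² - (-13.6057/5²)|
ΔE₁ = |-1.5117444444 - (-0.5442280000)| = 0.9675164 eV

Transition 3 → 2:
ΔE₂ = |E_2 - E_3| = |-13.6057/2² - (-13.6057/3²)|
ΔE₂ = |-3.4014250000 - (-1.5117444444)| = 1.8896806 eV

Since 1.8896806 eV > 0.9675164 eV, the transition 3 → 2 emits the more energetic photon.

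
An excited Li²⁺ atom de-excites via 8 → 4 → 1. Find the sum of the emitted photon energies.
120.538 eV

The energy levels of Li²⁺ are E_n = -13.6057 × 3² / n² eV.

First transition (8 → 4):
ΔE₁ = |E_4 - E_8|
ΔE₁ = |-7.653206250 - (-1.913301563)| = 5.739905 eV

Second transition (4 → 1):
ΔE₂ = |E_1 - E_4|
ΔE₂ = |-122.451300000 - (-7.653206250)| = 114.798094 eV

Total energy released:
E_total = ΔE₁ + ΔE₂ = 5.739905 + 114.798094 = 120.538 eV

Note: This equals the direct transition 8 → 1: 120.538 eV ✓
Energy is conserved regardless of the path taken.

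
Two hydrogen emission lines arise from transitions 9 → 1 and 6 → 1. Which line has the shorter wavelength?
9 → 1

Calculate the energy for each transition:

Transition 9 → 1:
ΔE₁ = |E_1 - E_9| = |-13.6057/1² - (-13.6057/9²)|
ΔE₁ = |-13.60570000000 - (-0.16797160494)| = 13.43772840 eV

Transition 6 → 1:
ΔE₂ = |E_1 - E_6| = |-13.6057/1² - (-13.6057/6²)|
ΔE₂ = |-13.60570000000 - (-0.37793611111)| = 13.22776389 eV

Since 13.43772840 eV > 13.22776389 eV, the transition 9 → 1 emits the more energetic photon.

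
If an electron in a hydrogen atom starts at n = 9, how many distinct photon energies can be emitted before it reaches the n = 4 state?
15

The electron can occupy levels n = 4, 5, ..., 9 during de-excitation — that is m = 9 - 4 + 1 = 6 distinct levels.

The number of distinct spectral lines equals the number of ways to choose 2 of these m levels (each pair gives one possible emission transition):

Number of lines = m(m-1)/2 = 6×5/2 = 15

These correspond to all possible transitions between the 6 levels:
9 → 8, 9 → 7, 9 → 6, 9 → 5, 9 → 4, 8 → 7, 8 → 6, 8 → 5...

Each transition produces a photon with a unique energy (and thus wavelength). This count does not depend on Z.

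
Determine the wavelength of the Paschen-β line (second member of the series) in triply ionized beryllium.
80.091662 nm

The lines of a series are numbered from the longest wavelength (smallest ΔE) outward; the second line is the transition from n = n_f + 2 to n_f.
The Paschen series has all transitions ending at n_f = 3.

For Be³⁺ (Z = 4), the second line (β-line) is the jump from n = 5 to n = 3:
E_5 = -13.6057 × 4² / 5² = -8.70764800 eV
E_3 = -13.6057 × 4² / 3² = -24.18791111 eV
ΔE = E_5 - E_3 = 15.48026311 eV

λ = hc/E = 1239.84 eV·nm / 15.48026311 eV
λ = 80.091662 nm

This is the β-line of the Paschen series in Be³⁺.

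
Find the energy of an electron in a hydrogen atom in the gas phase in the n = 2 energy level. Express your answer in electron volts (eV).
-3.401 eV

The energy levels of a hydrogen-like atom are given by:
E_n = -13.6057 eV / n²

For n = 2:
E_2 = -13.6057 eV / 2²
E_2 = -13.6057 eV / 4
E_2 = -3.401 eV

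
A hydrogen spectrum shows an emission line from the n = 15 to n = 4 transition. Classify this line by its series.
Brackett series

The spectral series in hydrogen are named based on the final (lower) energy level:
- Lyman series: n_final = 1 (ultraviolet)
- Balmer series: n_final = 2 (visible/near-UV)
- Paschen series: n_final = 3 (infrared)
- Brackett series: n_final = 4 (infrared)
- Pfund series: n_final = 5 (far infrared)

Since this transition ends at n = 4, it belongs to the Brackett series.

For reference, this 15 → 4 line has photon energy
ΔE = 13.6057 eV × (1/4² - 1/15²) = 0.78988647222 eV,
corresponding to wavelength λ = hc/ΔE = 1239.84 eV·nm / 0.78988647222 eV = 1569.64329 nm in the infrared region.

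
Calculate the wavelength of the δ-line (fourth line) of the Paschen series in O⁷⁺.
15.6980 nm

The lines of a series are numbered from the longest wavelength (smallest ΔE) outward; the fourth line is the transition from n = n_f + 4 to n_f.
The Paschen series has all transitions ending at n_f = 3.

For O⁷⁺ (Z = 8), the fourth line (δ-line) is the jump from n = 7 to n = 3:
E_7 = -13.6057 × 8² / 7² = -17.770710 eV
E_3 = -13.6057 × 8² / 3² = -96.751644 eV
ΔE = E_7 - E_3 = 78.980934 eV

λ = hc/E = 1239.84 eV·nm / 78.980934 eV
λ = 15.6980 nm

This is the δ-line of the Paschen series in O⁷⁺.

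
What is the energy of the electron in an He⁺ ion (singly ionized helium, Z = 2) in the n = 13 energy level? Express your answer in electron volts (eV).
-0.32203 eV

The energy levels of a hydrogen-like atom are given by:
E_n = -13.6057 Z² / n² eV  (with Z = 2 for He⁺)

For n = 13:
E_13 = -13.6057 × 2² / 13²
E_13 = -13.6057 × 4 / 169
E_13 = -0.32203 eV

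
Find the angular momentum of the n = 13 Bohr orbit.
1.37e-33 J·s (or 13ℏ)

In the Bohr model, angular momentum is quantized:
L = nℏ

where ℏ = h/(2π) = 1.0546e-34 J·s

For n = 13:
L = 13 × 1.0546e-34 J·s
L = 1.37e-33 J·s

This can also be written as L = 13ℏ.
The angular momentum is an integer multiple of the reduced Planck constant.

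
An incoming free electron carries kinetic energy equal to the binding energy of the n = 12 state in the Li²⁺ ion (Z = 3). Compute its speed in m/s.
5.46923e+05 m/s (or 0.18% of c)

The binding energy at n = 12 for Li²⁺ is:
E_12 = -13.6057 × 3²/12² = -0.850356250 eV
|E_12| = 0.850356250 eV

Convert to Joules:
KE = 0.850356250 eV × (1.602177 × 10⁻¹⁹ J/eV) = 1.3624212e-19 J

Using KE = ½mv²:
v = √(2·KE/m_e)
v = √(2 × 1.3624212e-19 J / 9.10938 × 10⁻³¹ kg)
v = 5.46923e+05 m/s

This is approximately 0.18% the speed of light.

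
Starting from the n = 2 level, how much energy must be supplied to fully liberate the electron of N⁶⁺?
166.670 eV

The ionization energy is the energy needed to remove the electron completely (n → ∞).

For a hydrogen-like ion with Z = 7, E_n = -13.6057 Z² / n² eV.

At n = 2: E_2 = -13.6057 × 7² / 2² = -166.669825 eV
At n = ∞: E_∞ = 0 eV

Ionization energy = E_∞ - E_2 = 0 - (-166.669825) = 166.669825 eV
Ionization energy ≈ 166.670 eV

This is also called the binding energy of the electron in state n = 2.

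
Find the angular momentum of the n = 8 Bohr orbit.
8.437e-34 J·s (or 8ℏ)

In the Bohr model, angular momentum is quantized:
L = nℏ

where ℏ = h/(2π) = 1.05457e-34 J·s

For n = 8:
L = 8 × 1.05457e-34 J·s
L = 8.437e-34 J·s

This can also be written as L = 8ℏ.
The angular momentum is an integer multiple of the reduced Planck constant.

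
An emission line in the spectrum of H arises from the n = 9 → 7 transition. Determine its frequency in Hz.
2.6524e+13 Hz

First, find the transition energy:
E_9 = -13.6057 / 9² = -0.16797160 eV
E_7 = -13.6057 / 7² = -0.27766735 eV
|ΔE| = |E_7 - E_9| = 0.10969575 eV

Convert to Joules: E = 0.10969575 eV × (1.602177 × 10⁻¹⁹ J/eV) = 1.757520e-20 J

Using E = hf:
f = E/h = 1.757520e-20 J / (6.62607 × 10⁻³⁴ J·s)
f = 2.6524e+13 Hz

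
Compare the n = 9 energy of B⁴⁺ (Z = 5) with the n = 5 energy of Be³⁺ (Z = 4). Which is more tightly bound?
Be³⁺ at n = 5 (E = -8.708 eV)

Using E_n = -13.6057 Z² / n² eV:

B⁴⁺ (Z = 5) at n = 9:
E = -13.6057 × 5² / 9² = -13.6057 × 25 / 81 = -4.199290 eV

Be³⁺ (Z = 4) at n = 5:
E = -13.6057 × 4² / 5² = -13.6057 × 16 / 25 = -8.707648 eV

Since -8.707648 eV < -4.199290 eV,
Be³⁺ at n = 5 is more tightly bound (requires more energy to ionize).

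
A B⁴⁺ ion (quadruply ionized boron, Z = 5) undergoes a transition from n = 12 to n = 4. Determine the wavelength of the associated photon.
65.6111 nm

First, find the transition energy using E_n = -13.6057 Z² / n² eV:
E_12 = -13.6057 × 5² / 12² = -2.362101 eV
E_4 = -13.6057 × 5² / 4² = -21.258906 eV

Photon energy: |ΔE| = |E_4 - E_12| = 18.896805 eV

Convert to wavelength using E = hc/λ with hc = 1239.84 eV·nm:
λ = hc/E = 1239.84 eV·nm / 18.896805 eV
λ = 65.6111 nm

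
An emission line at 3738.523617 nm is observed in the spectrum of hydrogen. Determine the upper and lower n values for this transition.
n = 8 → n = 5

First, find the photon energy from the wavelength (hc = 1239.84 eV·nm):
E = hc/λ = 1239.84 eV·nm / 3738.523617 nm = 0.33163894 eV

The energy levels of hydrogen satisfy E_n = -13.6057 / n² eV, so an emission n_i → n_f releases
ΔE = 13.6057 × (1/n_f² − 1/n_i²) eV.

Setting ΔE equal to the photon energy:
1/n_f² − 1/n_i² = 0.33163894 / 13.6057 = 0.024375000

Since 1/n_i² must be positive, we need 1/n_f² > 0.024375000, i.e. n_f ≤ 6. For each allowed n_f, solve n_i = (1/n_f² − 0.024375000)^(−1/2) and check whether it is a whole number:
  n_f = 1: 1/n_i² = 1.000000000 − 0.024375000 = 0.975625000 → n_i = 1.012  (not an integer) ✗
  n_f = 2: 1/n_i² = 0.250000000 − 0.024375000 = 0.225625000 → n_i = 2.105  (not an integer) ✗
  n_f = 3: 1/n_i² = 0.111111111 − 0.024375000 = 0.086736111 → n_i = 3.395  (not an integer) ✗
  n_f = 4: 1/n_i² = 0.062500000 − 0.024375000 = 0.038125000 → n_i = 5.121  (not an integer) ✗
  n_f = 5: 1/n_i² = 0.040000000 − 0.024375000 = 0.015625000 → n_i = 8.000  → integer, n_i = 8 ✓
  n_f = 6: 1/n_i² = 0.027777778 − 0.024375000 = 0.003402778 → n_i = 17.143  (not an integer) ✗

Only n_f = 5 gives an integer upper level, n_i = 8.

The transition is from n = 8 to n = 5 (emission).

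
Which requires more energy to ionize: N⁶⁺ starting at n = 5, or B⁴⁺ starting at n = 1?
B⁴⁺ at n = 1 (E = -340.142500 eV)

Using E_n = -13.6057 Z² / n² eV:

N⁶⁺ (Z = 7) at n = 5:
E = -13.6057 × 7² / 5² = -13.6057 × 49 / 25 = -26.667172000 eV

B⁴⁺ (Z = 5) at n = 1:
E = -13.6057 × 5² / 1² = -13.6057 × 25 / 1 = -340.142500000 eV

Since -340.142500000 eV < -26.667172000 eV,
B⁴⁺ at n = 1 is more tightly bound (requires more energy to ionize).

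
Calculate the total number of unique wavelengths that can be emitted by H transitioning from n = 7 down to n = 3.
10

The electron can occupy levels n = 3, 4, ..., 7 during de-excitation — that is m = 7 - 3 + 1 = 5 distinct levels.

The number of distinct spectral lines equals the number of ways to choose 2 of these m levels (each pair gives one possible emission transition):

Number of lines = m(m-1)/2 = 5×4/2 = 10

These correspond to all possible transitions between the 5 levels:
7 → 6, 7 → 5, 7 → 4, 7 → 3, 6 → 5, 6 → 4, 6 → 3, 5 → 4...

Each transition produces a photon with a unique energy (and thus wavelength). This count does not depend on Z.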